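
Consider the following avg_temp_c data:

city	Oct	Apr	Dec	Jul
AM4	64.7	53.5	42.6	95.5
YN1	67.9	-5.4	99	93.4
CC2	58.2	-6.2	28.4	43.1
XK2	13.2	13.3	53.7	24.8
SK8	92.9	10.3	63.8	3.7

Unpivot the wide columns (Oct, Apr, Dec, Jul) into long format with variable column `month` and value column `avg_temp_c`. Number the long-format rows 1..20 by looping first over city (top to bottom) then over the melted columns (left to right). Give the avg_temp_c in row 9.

20 rows total (5 × 4). Row 9: index ⌊(9-1)/4⌋ = 2 into city → CC2; (9-1) mod 4 = 0 into the melted columns → Oct.
So row 9 is (CC2, Oct, 58.2); avg_temp_c = 58.2.

58.2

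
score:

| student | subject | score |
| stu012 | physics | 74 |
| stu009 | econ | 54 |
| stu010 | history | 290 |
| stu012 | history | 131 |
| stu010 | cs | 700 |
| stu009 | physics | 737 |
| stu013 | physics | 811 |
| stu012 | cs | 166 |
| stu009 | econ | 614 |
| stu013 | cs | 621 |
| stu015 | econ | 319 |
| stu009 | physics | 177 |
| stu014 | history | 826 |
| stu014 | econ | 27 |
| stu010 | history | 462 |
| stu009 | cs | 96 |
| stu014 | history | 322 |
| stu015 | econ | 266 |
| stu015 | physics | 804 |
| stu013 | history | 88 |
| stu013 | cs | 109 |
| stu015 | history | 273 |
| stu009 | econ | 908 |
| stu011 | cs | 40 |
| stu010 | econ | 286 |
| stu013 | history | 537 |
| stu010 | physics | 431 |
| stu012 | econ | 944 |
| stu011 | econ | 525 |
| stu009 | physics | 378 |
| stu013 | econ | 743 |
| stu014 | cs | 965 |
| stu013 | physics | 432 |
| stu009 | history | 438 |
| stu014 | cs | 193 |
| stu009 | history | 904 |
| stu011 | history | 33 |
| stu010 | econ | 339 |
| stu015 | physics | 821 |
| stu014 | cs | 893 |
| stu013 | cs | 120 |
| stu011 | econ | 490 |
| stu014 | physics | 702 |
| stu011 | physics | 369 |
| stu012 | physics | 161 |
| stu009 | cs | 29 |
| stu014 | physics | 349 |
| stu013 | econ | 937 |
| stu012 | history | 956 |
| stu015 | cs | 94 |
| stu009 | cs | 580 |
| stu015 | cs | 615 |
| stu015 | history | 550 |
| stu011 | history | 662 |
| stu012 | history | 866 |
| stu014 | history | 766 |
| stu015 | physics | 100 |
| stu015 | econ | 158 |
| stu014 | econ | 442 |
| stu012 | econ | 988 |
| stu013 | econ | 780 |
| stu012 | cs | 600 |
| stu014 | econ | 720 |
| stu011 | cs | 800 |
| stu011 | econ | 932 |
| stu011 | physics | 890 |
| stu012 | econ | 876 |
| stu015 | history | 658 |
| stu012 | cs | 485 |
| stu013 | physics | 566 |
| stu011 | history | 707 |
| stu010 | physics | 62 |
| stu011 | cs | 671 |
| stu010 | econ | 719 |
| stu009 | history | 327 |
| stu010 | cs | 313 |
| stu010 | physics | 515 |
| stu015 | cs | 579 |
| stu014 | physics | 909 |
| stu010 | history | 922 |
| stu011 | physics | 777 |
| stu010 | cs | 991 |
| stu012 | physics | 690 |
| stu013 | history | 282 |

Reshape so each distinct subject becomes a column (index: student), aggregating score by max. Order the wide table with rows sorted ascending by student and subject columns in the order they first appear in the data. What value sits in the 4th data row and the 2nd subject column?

988

With rows sorted ascending by student, row 4 is student=stu012. subject columns in first-appearance order: physics, econ, history, cs; column 2 is econ.
Long rows with student=stu012, subject=econ: max(944, 988, 876) = 988.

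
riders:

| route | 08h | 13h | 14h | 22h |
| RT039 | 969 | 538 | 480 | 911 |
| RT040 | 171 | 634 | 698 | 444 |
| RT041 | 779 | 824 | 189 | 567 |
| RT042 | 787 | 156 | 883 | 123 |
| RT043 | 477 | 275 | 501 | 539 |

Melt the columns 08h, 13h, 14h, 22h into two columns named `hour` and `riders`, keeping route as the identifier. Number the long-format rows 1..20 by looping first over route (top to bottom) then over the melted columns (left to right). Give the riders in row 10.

20 rows total (5 × 4). Row 10: index ⌊(10-1)/4⌋ = 2 into route → RT041; (10-1) mod 4 = 1 into the melted columns → 13h.
So row 10 is (RT041, 13h, 824); riders = 824.

824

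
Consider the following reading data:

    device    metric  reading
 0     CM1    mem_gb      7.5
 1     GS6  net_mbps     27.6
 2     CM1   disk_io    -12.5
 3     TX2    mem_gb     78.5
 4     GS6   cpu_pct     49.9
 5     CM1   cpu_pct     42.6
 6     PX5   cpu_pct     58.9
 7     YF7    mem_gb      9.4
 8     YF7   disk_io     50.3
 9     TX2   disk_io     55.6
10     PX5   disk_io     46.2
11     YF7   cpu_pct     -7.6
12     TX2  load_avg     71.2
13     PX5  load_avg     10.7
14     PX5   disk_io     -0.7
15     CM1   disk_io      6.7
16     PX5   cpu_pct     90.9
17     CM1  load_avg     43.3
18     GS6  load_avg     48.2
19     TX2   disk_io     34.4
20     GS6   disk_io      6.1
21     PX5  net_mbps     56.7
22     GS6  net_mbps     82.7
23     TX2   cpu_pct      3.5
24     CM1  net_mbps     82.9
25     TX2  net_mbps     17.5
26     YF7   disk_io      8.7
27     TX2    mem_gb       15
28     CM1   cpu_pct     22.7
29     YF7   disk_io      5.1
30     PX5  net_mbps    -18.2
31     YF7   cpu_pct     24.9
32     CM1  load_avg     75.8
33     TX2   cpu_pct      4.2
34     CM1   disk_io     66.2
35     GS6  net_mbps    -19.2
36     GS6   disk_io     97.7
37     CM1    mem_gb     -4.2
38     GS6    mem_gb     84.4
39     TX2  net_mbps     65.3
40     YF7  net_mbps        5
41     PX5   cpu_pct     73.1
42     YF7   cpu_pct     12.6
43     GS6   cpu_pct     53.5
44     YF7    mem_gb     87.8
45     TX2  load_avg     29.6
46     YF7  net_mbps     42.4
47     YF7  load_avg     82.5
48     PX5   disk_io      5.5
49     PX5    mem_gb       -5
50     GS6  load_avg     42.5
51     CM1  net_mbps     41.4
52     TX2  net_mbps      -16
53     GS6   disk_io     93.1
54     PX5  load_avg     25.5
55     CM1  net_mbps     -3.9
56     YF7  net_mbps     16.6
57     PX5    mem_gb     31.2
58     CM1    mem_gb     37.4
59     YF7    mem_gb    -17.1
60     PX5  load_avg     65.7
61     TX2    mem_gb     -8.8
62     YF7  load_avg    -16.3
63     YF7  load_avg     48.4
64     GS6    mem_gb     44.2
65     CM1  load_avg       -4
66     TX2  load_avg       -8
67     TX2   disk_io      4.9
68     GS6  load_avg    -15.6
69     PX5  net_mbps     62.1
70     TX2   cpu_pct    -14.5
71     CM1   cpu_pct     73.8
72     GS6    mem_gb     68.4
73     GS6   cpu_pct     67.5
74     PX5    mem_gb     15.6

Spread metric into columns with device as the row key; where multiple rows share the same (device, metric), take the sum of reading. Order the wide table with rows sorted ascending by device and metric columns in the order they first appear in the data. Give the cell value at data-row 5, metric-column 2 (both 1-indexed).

With rows sorted ascending by device, row 5 is device=YF7. metric columns in first-appearance order: mem_gb, net_mbps, disk_io, cpu_pct, load_avg; column 2 is net_mbps.
Long rows with device=YF7, metric=net_mbps: 5 + 42.4 + 16.6 = 64.

64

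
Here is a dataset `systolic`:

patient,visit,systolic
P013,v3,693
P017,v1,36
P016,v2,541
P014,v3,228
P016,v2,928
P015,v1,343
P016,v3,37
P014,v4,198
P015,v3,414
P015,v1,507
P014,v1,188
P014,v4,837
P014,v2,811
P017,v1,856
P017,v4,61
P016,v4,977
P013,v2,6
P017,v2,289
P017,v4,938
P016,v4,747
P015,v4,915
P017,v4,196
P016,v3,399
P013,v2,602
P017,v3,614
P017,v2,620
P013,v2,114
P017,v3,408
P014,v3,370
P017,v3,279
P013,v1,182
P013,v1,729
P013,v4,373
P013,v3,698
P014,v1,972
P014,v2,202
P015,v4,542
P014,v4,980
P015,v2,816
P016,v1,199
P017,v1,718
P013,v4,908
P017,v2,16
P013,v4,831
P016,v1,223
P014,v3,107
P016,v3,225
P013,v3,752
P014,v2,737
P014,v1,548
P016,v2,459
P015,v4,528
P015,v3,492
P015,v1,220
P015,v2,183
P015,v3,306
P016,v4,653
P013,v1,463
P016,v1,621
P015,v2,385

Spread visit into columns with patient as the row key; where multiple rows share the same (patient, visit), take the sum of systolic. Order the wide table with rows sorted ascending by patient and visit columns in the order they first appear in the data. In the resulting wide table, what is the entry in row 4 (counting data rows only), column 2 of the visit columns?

With rows sorted ascending by patient, row 4 is patient=P016. visit columns in first-appearance order: v3, v1, v2, v4; column 2 is v1.
Long rows with patient=P016, visit=v1: 199 + 223 + 621 = 1043.

1043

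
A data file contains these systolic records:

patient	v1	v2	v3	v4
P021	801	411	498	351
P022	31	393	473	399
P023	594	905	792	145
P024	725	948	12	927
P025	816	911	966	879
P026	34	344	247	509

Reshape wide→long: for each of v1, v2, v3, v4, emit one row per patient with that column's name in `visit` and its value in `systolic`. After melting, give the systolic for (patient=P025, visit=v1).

816

Unpivoting turns each (patient, wide-column) pair into one long row.
The wide cell at row P025, column v1 holds 816, so the long row (P025, v1) has systolic=816.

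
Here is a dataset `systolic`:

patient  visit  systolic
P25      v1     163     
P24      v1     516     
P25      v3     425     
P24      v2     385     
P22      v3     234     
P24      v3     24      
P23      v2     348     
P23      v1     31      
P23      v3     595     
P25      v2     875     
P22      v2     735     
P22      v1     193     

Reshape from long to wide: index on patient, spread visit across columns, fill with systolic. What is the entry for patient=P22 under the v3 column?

234

Wide layout: rows indexed by patient, columns are the 3 distinct visit values (v1, v3, v2).
Cell (patient=P22, visit=v3) draws from the long row where patient=P22 and visit=v3, which has systolic=234.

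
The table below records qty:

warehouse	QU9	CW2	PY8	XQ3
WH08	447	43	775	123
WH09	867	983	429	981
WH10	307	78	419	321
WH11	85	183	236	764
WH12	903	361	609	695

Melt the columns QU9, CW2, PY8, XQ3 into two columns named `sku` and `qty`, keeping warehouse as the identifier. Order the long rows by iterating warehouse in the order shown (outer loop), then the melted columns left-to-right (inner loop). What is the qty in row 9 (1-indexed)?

307

20 rows total (5 × 4). Row 9: index ⌊(9-1)/4⌋ = 2 into warehouse → WH10; (9-1) mod 4 = 0 into the melted columns → QU9.
So row 9 is (WH10, QU9, 307); qty = 307.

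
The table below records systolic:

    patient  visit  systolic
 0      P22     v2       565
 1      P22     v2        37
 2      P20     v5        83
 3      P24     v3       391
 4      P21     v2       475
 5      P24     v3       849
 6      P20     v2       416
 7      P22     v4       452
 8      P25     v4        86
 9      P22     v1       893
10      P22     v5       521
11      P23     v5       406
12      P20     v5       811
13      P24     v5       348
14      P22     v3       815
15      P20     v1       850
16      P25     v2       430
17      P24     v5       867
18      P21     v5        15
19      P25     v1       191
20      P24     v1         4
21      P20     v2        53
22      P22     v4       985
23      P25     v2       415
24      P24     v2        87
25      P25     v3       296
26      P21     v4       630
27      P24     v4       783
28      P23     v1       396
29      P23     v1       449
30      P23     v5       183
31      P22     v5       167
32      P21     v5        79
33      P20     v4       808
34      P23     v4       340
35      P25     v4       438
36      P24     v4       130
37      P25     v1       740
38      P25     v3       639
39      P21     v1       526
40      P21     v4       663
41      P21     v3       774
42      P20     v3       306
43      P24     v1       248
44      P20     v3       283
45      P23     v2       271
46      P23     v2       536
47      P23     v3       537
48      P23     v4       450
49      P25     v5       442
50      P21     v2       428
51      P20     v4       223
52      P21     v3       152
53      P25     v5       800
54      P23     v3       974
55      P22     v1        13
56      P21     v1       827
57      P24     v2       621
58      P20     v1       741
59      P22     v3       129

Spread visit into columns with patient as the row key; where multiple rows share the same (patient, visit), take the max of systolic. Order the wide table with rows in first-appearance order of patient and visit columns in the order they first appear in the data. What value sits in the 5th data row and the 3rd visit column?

639

With rows in first-appearance order of patient, row 5 is patient=P25. visit columns in first-appearance order: v2, v5, v3, v4, v1; column 3 is v3.
Long rows with patient=P25, visit=v3: max(296, 639) = 639.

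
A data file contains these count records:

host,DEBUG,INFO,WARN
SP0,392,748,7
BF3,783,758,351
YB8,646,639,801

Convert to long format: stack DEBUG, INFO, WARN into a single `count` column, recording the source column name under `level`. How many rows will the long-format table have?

3 host values × 3 melted columns = 9 rows.

9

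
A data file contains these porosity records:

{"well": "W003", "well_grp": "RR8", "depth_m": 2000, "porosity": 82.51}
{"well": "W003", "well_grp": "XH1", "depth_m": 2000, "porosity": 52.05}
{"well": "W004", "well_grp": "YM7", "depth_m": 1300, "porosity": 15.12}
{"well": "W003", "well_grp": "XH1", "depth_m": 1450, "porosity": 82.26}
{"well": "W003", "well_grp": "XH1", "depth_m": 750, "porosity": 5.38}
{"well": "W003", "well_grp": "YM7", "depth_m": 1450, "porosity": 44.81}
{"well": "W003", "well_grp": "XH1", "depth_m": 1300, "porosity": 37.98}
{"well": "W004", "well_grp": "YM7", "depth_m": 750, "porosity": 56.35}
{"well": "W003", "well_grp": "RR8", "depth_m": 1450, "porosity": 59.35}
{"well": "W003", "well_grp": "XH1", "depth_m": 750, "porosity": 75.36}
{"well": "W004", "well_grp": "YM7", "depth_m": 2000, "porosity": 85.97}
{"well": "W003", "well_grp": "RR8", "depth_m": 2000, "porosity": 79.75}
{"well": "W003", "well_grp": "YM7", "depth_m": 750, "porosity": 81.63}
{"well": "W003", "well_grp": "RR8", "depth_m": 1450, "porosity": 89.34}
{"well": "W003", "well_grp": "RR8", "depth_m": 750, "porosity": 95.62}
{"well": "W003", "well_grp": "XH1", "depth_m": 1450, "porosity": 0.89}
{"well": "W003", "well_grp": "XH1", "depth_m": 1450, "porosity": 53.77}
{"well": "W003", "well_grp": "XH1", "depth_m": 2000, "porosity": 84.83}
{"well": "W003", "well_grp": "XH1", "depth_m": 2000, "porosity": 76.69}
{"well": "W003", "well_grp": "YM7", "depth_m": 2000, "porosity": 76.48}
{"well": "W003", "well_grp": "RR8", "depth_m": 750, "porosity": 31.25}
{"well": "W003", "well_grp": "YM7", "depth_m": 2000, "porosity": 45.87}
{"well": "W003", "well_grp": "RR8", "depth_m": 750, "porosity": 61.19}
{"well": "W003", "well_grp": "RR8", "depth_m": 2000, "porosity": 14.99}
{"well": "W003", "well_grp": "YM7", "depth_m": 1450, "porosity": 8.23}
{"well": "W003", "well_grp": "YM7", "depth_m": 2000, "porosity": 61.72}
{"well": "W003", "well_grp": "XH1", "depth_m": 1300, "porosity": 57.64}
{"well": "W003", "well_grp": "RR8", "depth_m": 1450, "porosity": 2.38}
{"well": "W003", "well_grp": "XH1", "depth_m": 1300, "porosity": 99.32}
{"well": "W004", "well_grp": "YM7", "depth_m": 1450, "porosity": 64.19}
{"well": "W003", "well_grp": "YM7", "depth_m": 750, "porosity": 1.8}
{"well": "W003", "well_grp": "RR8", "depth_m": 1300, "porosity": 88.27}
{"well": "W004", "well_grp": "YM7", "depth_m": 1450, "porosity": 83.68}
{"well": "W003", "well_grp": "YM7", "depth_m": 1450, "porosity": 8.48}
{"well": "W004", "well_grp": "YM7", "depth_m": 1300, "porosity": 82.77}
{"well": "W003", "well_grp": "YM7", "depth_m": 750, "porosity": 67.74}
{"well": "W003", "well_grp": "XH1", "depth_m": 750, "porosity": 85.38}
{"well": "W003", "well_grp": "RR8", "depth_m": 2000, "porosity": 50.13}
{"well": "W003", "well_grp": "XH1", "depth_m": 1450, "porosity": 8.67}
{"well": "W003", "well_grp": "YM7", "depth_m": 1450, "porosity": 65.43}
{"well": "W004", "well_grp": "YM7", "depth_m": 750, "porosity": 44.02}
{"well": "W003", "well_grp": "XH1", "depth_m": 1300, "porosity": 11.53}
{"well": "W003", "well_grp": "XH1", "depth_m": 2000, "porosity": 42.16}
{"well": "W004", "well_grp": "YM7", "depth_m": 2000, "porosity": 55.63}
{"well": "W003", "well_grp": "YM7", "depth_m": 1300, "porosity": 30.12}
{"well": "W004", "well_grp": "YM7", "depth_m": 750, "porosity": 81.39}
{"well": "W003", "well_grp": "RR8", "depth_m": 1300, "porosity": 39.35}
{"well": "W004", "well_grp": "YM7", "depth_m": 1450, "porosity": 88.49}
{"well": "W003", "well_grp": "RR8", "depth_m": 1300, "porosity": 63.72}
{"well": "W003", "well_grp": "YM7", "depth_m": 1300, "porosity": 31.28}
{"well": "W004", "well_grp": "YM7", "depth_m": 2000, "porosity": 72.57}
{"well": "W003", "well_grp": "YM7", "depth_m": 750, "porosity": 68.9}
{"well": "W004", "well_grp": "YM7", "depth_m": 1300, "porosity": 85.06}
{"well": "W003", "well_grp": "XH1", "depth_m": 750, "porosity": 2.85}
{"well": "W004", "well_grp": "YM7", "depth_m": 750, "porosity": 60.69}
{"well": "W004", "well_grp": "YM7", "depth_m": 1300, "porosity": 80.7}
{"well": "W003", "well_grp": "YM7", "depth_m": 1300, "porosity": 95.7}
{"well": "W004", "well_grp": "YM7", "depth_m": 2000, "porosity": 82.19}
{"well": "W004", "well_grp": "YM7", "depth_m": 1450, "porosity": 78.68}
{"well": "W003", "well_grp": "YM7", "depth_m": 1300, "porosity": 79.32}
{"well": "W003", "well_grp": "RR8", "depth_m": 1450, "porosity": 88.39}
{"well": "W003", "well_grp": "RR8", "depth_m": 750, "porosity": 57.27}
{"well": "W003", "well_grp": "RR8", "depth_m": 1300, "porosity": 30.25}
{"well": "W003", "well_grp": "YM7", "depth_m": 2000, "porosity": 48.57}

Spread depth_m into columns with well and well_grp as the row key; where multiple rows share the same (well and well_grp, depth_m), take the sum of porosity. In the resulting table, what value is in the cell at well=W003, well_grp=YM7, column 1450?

Rows with well=W003, well_grp=YM7 and depth_m=1450: porosity values are 44.81, 8.23, 8.48, 65.43.
44.81 + 8.23 + 8.48 + 65.43 = 126.95.

126.95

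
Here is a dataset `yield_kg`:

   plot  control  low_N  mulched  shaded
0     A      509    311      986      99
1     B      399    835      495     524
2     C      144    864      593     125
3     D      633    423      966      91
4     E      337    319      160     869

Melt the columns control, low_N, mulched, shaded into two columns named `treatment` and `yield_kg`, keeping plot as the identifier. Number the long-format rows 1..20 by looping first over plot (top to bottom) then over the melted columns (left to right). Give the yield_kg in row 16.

20 rows total (5 × 4). Row 16: index ⌊(16-1)/4⌋ = 3 into plot → D; (16-1) mod 4 = 3 into the melted columns → shaded.
So row 16 is (D, shaded, 91); yield_kg = 91.

91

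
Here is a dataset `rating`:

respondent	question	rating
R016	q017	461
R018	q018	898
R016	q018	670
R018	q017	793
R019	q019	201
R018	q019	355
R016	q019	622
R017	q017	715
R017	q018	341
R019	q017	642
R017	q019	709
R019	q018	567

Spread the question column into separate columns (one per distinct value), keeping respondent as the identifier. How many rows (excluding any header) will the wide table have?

4 distinct respondent values → 4 rows.

4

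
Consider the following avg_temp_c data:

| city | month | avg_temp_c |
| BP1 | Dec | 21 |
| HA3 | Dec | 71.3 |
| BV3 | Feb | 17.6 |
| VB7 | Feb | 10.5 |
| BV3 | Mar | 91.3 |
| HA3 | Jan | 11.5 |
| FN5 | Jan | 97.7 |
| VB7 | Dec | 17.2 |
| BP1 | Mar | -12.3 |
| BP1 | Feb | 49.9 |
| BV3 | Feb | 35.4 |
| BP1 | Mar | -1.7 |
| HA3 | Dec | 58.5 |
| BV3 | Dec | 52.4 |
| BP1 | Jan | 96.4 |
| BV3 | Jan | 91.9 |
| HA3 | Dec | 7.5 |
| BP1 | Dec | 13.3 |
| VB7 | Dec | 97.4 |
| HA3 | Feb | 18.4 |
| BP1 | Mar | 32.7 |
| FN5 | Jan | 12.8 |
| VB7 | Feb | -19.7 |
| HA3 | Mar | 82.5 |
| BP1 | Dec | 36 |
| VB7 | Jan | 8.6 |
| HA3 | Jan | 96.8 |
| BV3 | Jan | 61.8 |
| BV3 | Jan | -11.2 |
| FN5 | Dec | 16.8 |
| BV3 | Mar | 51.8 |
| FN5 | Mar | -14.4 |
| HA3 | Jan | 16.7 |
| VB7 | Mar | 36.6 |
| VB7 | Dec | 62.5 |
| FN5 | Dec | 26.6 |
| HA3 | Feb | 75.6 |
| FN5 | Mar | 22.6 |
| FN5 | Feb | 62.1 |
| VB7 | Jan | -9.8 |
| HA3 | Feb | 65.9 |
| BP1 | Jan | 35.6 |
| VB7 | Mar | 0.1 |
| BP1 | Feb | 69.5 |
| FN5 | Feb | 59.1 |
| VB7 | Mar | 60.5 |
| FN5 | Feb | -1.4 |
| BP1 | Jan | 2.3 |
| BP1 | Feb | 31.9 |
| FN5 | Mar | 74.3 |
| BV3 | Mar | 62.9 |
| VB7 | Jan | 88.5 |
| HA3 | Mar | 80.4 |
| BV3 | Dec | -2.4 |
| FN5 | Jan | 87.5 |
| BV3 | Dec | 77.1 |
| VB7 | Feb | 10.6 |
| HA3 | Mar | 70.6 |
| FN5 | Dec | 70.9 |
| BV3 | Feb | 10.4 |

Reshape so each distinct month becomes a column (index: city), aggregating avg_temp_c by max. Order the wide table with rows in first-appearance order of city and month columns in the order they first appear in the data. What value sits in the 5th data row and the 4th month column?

97.7

With rows in first-appearance order of city, row 5 is city=FN5. month columns in first-appearance order: Dec, Feb, Mar, Jan; column 4 is Jan.
Long rows with city=FN5, month=Jan: max(97.7, 12.8, 87.5) = 97.7.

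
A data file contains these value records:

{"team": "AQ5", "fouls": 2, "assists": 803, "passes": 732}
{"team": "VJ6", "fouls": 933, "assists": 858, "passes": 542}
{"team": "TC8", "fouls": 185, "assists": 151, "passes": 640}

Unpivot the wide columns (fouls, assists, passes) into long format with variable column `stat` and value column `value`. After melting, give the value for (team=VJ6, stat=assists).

Unpivoting turns each (team, wide-column) pair into one long row.
The wide cell at row VJ6, column assists holds 858, so the long row (VJ6, assists) has value=858.

858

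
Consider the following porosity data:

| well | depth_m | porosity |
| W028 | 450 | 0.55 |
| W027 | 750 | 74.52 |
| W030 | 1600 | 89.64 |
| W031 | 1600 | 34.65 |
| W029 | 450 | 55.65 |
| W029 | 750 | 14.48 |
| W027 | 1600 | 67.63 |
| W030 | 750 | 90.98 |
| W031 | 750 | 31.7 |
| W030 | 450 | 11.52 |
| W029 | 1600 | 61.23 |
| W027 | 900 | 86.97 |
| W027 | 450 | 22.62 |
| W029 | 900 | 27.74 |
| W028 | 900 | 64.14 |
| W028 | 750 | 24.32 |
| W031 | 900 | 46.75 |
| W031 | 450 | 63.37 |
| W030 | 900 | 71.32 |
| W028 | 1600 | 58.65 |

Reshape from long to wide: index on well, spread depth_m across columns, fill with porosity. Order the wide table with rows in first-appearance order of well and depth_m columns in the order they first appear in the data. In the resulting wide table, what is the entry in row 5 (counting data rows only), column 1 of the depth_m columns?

With rows in first-appearance order of well, row 5 is well=W029. depth_m columns in first-appearance order: 450, 750, 1600, 900; column 1 is 450.
Long rows with well=W029, depth_m=450: porosity = 55.65.

55.65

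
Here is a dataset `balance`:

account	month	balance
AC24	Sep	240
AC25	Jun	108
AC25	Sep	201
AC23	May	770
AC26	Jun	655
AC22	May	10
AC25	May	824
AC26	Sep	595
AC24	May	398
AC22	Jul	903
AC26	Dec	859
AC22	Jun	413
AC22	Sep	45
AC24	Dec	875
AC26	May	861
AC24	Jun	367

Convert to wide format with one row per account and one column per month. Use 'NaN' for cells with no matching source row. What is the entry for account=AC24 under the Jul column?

NaN

No long-format row has account=AC24 and month=Jul, so the cell is NaN.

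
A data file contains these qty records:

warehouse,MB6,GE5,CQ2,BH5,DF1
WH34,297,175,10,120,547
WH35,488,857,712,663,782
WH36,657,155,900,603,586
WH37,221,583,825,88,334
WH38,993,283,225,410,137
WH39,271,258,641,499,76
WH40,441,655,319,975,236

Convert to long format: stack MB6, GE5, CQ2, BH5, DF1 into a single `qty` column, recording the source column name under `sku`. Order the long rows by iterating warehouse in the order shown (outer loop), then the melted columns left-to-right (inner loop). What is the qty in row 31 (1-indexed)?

441

35 rows total (7 × 5). Row 31: index ⌊(31-1)/5⌋ = 6 into warehouse → WH40; (31-1) mod 5 = 0 into the melted columns → MB6.
So row 31 is (WH40, MB6, 441); qty = 441.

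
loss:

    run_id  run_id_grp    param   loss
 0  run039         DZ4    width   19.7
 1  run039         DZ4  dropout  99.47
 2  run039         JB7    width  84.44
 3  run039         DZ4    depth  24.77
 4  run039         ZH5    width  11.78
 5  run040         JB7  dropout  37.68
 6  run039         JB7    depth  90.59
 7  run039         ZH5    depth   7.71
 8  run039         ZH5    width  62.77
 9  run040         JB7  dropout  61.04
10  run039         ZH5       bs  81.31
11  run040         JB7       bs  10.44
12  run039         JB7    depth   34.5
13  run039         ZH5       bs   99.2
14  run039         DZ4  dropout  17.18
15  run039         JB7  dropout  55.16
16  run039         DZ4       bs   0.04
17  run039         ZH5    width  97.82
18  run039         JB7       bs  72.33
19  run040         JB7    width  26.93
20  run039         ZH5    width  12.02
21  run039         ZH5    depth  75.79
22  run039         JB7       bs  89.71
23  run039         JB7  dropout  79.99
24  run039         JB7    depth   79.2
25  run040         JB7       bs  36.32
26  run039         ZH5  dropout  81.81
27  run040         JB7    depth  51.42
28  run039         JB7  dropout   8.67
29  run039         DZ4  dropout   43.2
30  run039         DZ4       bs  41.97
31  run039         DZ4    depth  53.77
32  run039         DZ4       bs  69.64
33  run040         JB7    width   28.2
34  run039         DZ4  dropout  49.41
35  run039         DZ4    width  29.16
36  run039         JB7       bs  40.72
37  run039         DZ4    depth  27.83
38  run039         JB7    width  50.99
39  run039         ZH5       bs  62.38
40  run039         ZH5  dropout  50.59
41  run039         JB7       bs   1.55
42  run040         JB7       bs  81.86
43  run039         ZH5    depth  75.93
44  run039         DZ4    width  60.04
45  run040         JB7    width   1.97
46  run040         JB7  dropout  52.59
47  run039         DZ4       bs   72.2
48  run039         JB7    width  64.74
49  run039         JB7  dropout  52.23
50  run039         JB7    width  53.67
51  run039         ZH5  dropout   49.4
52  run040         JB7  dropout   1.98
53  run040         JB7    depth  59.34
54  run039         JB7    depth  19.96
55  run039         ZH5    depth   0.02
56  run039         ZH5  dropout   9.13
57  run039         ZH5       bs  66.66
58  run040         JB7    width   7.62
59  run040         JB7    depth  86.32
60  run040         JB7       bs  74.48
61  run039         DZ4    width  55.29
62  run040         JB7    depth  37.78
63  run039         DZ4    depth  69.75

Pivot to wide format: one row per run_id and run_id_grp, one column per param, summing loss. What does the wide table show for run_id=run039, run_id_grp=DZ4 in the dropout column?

209.26

Rows with run_id=run039, run_id_grp=DZ4 and param=dropout: loss values are 99.47, 17.18, 43.2, 49.41.
99.47 + 17.18 + 43.2 + 49.41 = 209.26.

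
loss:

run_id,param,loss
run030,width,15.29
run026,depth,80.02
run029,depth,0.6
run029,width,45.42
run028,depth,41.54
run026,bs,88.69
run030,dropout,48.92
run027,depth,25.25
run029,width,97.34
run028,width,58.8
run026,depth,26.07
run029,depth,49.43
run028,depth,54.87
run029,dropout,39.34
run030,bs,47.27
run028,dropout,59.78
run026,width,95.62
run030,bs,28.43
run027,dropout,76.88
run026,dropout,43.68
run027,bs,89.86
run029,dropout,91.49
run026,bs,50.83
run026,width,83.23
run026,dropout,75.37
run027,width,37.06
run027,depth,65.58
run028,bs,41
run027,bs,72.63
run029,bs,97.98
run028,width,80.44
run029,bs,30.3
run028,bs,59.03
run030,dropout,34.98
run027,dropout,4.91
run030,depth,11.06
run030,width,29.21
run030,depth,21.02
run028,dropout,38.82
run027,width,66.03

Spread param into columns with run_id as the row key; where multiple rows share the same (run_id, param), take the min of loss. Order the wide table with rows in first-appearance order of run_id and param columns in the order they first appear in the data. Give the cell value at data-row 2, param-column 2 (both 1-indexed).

26.07

With rows in first-appearance order of run_id, row 2 is run_id=run026. param columns in first-appearance order: width, depth, bs, dropout; column 2 is depth.
Long rows with run_id=run026, param=depth: min(80.02, 26.07) = 26.07.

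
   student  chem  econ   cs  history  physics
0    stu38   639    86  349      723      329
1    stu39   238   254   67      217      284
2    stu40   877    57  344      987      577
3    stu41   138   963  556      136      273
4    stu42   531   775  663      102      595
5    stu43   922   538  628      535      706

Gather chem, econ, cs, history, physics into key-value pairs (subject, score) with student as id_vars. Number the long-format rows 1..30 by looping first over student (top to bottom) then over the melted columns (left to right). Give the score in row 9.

217

30 rows total (6 × 5). Row 9: index ⌊(9-1)/5⌋ = 1 into student → stu39; (9-1) mod 5 = 3 into the melted columns → history.
So row 9 is (stu39, history, 217); score = 217.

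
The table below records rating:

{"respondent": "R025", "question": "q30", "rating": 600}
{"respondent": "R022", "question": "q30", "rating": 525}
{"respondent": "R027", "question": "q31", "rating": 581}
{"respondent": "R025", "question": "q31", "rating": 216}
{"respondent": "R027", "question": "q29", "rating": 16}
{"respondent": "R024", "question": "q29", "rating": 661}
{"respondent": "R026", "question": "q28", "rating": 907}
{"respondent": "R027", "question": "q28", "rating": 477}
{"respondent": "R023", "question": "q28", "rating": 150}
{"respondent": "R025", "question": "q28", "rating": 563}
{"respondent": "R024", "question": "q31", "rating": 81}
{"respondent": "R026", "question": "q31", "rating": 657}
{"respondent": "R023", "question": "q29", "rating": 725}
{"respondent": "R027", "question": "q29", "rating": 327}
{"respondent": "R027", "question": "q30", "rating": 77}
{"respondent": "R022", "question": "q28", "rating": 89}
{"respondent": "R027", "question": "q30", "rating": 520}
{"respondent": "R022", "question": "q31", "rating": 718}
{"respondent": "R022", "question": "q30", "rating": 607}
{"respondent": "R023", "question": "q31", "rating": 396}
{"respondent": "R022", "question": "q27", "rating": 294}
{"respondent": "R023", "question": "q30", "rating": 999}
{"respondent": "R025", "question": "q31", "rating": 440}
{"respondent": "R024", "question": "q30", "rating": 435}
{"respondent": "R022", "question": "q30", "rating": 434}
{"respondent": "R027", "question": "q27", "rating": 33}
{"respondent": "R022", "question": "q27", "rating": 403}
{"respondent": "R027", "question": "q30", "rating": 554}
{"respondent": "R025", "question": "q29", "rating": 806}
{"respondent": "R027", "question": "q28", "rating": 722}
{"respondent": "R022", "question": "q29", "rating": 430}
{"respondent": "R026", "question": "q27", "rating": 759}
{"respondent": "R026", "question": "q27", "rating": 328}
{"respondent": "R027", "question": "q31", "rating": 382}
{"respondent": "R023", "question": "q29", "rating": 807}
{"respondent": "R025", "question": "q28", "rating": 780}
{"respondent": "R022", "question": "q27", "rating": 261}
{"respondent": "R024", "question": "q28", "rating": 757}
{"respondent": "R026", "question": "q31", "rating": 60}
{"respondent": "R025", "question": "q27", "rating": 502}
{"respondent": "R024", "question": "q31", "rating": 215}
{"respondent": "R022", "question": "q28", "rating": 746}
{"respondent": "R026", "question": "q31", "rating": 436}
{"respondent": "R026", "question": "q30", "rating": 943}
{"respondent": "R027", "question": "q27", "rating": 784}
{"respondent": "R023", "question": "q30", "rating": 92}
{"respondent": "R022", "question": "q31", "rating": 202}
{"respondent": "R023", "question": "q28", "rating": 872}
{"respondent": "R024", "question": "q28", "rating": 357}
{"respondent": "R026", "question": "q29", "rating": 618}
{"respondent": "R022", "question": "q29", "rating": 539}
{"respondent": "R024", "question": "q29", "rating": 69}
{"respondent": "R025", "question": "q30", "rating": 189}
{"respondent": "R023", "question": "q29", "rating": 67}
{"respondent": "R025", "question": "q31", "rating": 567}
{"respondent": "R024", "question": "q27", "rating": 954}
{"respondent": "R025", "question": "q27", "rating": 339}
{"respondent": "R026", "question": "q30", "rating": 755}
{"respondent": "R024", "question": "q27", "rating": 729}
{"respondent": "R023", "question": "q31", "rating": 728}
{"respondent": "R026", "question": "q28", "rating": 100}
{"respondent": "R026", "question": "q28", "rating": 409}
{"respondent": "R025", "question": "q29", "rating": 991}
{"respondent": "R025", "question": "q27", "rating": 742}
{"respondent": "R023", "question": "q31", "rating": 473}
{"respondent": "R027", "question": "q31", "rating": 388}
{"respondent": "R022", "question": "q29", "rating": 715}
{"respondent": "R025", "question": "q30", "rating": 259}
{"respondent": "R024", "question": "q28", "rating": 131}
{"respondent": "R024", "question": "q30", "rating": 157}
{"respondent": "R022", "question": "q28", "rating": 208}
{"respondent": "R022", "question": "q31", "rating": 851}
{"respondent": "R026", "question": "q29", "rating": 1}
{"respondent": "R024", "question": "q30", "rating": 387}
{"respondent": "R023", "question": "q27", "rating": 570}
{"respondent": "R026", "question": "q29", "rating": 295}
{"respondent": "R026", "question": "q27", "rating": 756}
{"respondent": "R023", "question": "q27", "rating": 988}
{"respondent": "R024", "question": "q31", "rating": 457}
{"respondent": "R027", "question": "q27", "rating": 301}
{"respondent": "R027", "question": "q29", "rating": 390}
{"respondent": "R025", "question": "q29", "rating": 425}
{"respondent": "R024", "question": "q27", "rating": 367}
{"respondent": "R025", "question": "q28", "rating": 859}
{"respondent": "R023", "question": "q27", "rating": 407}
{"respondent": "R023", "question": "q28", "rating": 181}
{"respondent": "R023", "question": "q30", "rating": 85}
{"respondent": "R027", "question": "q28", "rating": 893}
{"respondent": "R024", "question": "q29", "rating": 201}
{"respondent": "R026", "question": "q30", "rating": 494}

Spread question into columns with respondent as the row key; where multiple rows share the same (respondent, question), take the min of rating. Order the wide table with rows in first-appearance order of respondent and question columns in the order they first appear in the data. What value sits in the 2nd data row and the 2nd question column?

With rows in first-appearance order of respondent, row 2 is respondent=R022. question columns in first-appearance order: q30, q31, q29, q28, q27; column 2 is q31.
Long rows with respondent=R022, question=q31: min(718, 202, 851) = 202.

202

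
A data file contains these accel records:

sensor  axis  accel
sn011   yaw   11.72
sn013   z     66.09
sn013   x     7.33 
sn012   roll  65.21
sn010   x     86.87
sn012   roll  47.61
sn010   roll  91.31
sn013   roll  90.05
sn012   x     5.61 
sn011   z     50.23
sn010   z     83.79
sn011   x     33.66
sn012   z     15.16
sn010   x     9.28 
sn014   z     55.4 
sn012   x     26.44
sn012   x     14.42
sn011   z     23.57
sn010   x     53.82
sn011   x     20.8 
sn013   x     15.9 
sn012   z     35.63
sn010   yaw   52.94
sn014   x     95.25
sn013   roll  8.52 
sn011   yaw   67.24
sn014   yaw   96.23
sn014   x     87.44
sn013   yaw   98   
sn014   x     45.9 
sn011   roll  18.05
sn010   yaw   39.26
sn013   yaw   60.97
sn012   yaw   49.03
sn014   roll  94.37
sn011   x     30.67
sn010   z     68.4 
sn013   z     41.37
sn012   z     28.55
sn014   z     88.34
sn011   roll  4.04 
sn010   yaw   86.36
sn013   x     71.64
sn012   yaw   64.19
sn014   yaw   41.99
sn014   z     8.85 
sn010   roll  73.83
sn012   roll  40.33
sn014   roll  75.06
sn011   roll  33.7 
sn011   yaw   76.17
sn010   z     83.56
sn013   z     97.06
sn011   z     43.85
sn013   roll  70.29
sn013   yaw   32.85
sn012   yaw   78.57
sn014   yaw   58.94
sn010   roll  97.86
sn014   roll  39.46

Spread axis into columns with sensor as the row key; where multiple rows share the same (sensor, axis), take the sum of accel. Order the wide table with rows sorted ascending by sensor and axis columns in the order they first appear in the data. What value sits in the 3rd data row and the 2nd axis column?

79.34

With rows sorted ascending by sensor, row 3 is sensor=sn012. axis columns in first-appearance order: yaw, z, x, roll; column 2 is z.
Long rows with sensor=sn012, axis=z: 15.16 + 35.63 + 28.55 = 79.34.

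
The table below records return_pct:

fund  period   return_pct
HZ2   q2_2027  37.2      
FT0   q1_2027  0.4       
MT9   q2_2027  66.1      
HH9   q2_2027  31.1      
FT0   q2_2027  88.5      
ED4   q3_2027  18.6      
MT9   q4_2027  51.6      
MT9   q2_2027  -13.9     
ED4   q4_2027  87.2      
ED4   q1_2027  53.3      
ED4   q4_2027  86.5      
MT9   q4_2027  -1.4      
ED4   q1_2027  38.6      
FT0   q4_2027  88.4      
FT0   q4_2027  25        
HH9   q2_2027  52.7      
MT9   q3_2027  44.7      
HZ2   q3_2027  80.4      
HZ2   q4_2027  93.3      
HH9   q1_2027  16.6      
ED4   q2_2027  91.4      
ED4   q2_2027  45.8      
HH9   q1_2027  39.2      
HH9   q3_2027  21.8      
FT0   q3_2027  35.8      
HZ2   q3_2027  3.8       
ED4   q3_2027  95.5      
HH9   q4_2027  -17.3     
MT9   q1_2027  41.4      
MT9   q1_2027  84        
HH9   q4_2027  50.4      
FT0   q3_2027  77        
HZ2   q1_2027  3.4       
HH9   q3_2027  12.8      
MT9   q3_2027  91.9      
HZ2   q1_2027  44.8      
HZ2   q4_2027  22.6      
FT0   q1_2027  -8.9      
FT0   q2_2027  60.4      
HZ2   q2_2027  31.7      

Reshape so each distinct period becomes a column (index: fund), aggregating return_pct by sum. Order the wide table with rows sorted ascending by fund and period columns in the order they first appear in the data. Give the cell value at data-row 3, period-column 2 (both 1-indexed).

With rows sorted ascending by fund, row 3 is fund=HH9. period columns in first-appearance order: q2_2027, q1_2027, q3_2027, q4_2027; column 2 is q1_2027.
Long rows with fund=HH9, period=q1_2027: 16.6 + 39.2 = 55.8.

55.8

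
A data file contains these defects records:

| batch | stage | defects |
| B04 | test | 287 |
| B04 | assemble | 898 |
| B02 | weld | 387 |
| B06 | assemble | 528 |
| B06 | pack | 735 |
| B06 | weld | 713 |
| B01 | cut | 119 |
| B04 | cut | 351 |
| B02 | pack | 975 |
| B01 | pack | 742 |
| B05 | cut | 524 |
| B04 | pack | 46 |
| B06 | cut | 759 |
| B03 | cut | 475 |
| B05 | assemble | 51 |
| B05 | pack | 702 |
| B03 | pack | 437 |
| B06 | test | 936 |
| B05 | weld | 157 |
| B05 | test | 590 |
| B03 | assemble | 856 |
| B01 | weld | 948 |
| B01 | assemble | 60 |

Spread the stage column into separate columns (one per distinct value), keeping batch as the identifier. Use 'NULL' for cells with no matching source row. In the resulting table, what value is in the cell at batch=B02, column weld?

The long row with batch=B02, stage=weld has defects=387.

387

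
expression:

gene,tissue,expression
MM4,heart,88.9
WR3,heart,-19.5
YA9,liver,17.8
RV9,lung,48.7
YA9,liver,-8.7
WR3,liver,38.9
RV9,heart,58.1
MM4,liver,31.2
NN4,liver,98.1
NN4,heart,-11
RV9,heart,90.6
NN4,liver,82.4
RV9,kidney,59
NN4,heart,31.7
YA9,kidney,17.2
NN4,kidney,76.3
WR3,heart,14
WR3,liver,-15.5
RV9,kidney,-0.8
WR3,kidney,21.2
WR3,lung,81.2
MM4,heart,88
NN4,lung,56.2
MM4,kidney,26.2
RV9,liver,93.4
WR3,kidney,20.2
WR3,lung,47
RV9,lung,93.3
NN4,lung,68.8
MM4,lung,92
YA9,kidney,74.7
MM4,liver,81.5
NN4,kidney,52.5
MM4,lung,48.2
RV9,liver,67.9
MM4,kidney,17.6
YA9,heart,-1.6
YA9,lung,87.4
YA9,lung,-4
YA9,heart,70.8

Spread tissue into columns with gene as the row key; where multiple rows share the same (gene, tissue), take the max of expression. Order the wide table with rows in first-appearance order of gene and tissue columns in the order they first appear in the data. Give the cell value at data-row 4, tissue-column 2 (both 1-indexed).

93.4

With rows in first-appearance order of gene, row 4 is gene=RV9. tissue columns in first-appearance order: heart, liver, lung, kidney; column 2 is liver.
Long rows with gene=RV9, tissue=liver: max(93.4, 67.9) = 93.4.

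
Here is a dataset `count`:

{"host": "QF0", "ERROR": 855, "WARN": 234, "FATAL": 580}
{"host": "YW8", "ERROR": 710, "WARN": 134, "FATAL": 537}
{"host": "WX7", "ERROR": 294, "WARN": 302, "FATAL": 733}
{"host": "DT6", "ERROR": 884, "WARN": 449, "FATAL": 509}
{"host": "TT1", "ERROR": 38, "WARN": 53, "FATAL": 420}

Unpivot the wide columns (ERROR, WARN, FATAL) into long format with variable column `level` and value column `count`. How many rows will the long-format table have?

5 host values × 3 melted columns = 15 rows.

15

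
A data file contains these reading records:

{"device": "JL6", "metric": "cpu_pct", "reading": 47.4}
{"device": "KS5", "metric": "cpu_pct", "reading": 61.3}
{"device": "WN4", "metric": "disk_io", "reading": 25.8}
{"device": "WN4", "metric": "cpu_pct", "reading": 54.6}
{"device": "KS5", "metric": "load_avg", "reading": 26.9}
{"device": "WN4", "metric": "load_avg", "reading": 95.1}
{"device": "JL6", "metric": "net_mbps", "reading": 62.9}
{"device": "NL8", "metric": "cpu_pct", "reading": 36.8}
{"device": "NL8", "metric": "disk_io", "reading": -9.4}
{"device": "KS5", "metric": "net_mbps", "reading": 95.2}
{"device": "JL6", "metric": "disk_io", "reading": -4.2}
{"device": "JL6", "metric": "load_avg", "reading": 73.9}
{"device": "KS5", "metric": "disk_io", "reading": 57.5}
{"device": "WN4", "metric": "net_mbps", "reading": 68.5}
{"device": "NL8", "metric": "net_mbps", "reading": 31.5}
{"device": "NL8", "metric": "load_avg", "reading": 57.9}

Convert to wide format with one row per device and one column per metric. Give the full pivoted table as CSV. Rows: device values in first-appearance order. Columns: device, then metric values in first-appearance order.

Columns: device plus the 4 distinct metric values (cpu_pct, disk_io, load_avg, net_mbps).
For example, row JL6 column cpu_pct takes reading=47.4 from the long row (JL6, cpu_pct).

device,cpu_pct,disk_io,load_avg,net_mbps
JL6,47.4,-4.2,73.9,62.9
KS5,61.3,57.5,26.9,95.2
WN4,54.6,25.8,95.1,68.5
NL8,36.8,-9.4,57.9,31.5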